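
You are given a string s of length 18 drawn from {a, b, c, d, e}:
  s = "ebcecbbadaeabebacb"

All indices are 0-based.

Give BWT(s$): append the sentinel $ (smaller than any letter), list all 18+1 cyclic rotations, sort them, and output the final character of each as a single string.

rank  rotation             last
    0  $ebcecbbadaeabebacb  b
    1  abebacb$ebcecbbadae  e
    2  acb$ebcecbbadaeabeb  b
    3  adaeabebacb$ebcecbb  b
    4  aeabebacb$ebcecbbad  d
    5  b$ebcecbbadaeabebac  c
    6  bacb$ebcecbbadaeabe  e
    7  badaeabebacb$ebcecb  b
    8  bbadaeabebacb$ebcec  c
    9  bcecbbadaeabebacb$e  e
   10  bebacb$ebcecbbadaea  a
   11  cb$ebcecbbadaeabeba  a
   12  cbbadaeabebacb$ebce  e
   13  cecbbadaeabebacb$eb  b
   14  daeabebacb$ebcecbba  a
   15  eabebacb$ebcecbbada  a
   16  ebacb$ebcecbbadaeab  b
   17  ebcecbbadaeabebacb$  $
   18  ecbbadaeabebacb$ebc  c

bebbdcebceaaebaab$c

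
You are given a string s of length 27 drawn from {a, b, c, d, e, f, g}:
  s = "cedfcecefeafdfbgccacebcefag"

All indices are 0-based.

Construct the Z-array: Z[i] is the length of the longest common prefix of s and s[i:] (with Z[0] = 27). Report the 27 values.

[27, 0, 0, 0, 2, 0, 2, 0, 0, 0, 0, 0, 0, 0, 0, 0, 1, 1, 0, 2, 0, 0, 2, 0, 0, 0, 0]

Z[0]=27
i=1: fresh scan; Z[1]=0
i=2: fresh scan; Z[2]=0
i=3: fresh scan; Z[3]=0
i=4: fresh scan; Z[4]=2 scan→box=[4,6)
i=5: min(r-i=1, Z[1]=0)=0; Z[5]=0
i=6: fresh scan; Z[6]=2 scan→box=[6,8)
i=7: min(r-i=1, Z[1]=0)=0; Z[7]=0
i=8: fresh scan; Z[8]=0
i=9: fresh scan; Z[9]=0
i=10: fresh scan; Z[10]=0
i=11: fresh scan; Z[11]=0
i=12: fresh scan; Z[12]=0
i=13: fresh scan; Z[13]=0
i=14: fresh scan; Z[14]=0
i=15: fresh scan; Z[15]=0
i=16: fresh scan; Z[16]=1 scan→box=[16,17)
i=17: fresh scan; Z[17]=1 scan→box=[17,18)
i=18: fresh scan; Z[18]=0
i=19: fresh scan; Z[19]=2 scan→box=[19,21)
i=20: min(r-i=1, Z[1]=0)=0; Z[20]=0
i=21: fresh scan; Z[21]=0
i=22: fresh scan; Z[22]=2 scan→box=[22,24)
i=23: min(r-i=1, Z[1]=0)=0; Z[23]=0
i=24: fresh scan; Z[24]=0
i=25: fresh scan; Z[25]=0
i=26: fresh scan; Z[26]=0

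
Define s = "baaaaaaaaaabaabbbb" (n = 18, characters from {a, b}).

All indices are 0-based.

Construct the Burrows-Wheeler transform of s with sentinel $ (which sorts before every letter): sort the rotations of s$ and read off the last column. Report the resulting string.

rank  rotation             last
    0  $baaaaaaaaaabaabbbb  b
    1  aaaaaaaaaabaabbbb$b  b
    2  aaaaaaaaabaabbbb$ba  a
    3  aaaaaaaabaabbbb$baa  a
    4  aaaaaaabaabbbb$baaa  a
    5  aaaaaabaabbbb$baaaa  a
    6  aaaaabaabbbb$baaaaa  a
    7  aaaabaabbbb$baaaaaa  a
    8  aaabaabbbb$baaaaaaa  a
    9  aabaabbbb$baaaaaaaa  a
   10  aabbbb$baaaaaaaaaab  b
   11  abaabbbb$baaaaaaaaa  a
   12  abbbb$baaaaaaaaaaba  a
   13  b$baaaaaaaaaabaabbb  b
   14  baaaaaaaaaabaabbbb$  $
   15  baabbbb$baaaaaaaaaa  a
   16  bb$baaaaaaaaaabaabb  b
   17  bbb$baaaaaaaaaabaab  b
   18  bbbb$baaaaaaaaaabaa  a

bbaaaaaaaabaab$abba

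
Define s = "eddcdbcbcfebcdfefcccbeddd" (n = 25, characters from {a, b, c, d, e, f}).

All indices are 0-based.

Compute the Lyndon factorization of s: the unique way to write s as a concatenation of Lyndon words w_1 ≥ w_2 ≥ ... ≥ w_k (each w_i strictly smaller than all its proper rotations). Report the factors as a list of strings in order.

emit factor 1: 'e' (i=0, period=1)
emit factor 2: 'd' (i=1, period=1)
emit factor 3: 'd' (i=2, period=1)
emit factor 4: 'cd' (i=3, period=2)
emit factor 5: 'bcbcfebcdfefcccbeddd' (i=5, period=20)

["e", "d", "d", "cd", "bcbcfebcdfefcccbeddd"]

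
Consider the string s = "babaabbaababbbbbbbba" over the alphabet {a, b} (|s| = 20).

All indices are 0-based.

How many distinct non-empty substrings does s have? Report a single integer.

155

sorted suffixes:
  #0 SA[0]=19  'a'
  #1 SA[1]=7  'aababbbbbbbba'
  #2 SA[2]=3  'aabbaababbbbbbbba'
  #3 SA[3]=1  'abaabbaababbbbbbbba'
  #4 SA[4]=8  'ababbbbbbbba'
  #5 SA[5]=4  'abbaababbbbbbbba'
  #6 SA[6]=10  'abbbbbbbba'
  #7 SA[7]=18  'ba'
  #8 SA[8]=6  'baababbbbbbbba'
  #9 SA[9]=2  'baabbaababbbbbbbba'
  #10 SA[10]=0  'babaabbaababbbbbbbba'
  #11 SA[11]=9  'babbbbbbbba'
  #12 SA[12]=17  'bba'
  #13 SA[13]=5  'bbaababbbbbbbba'
  #14 SA[14]=16  'bbba'
  #15 SA[15]=15  'bbbba'
  #16 SA[16]=14  'bbbbba'
  #17 SA[17]=13  'bbbbbba'
  #18 SA[18]=12  'bbbbbbba'
  #19 SA[19]=11  'bbbbbbbba'

SA = [19, 7, 3, 1, 8, 4, 10, 18, 6, 2, 0, 9, 17, 5, 16, 15, 14, 13, 12, 11]
i: (SA[i-1],SA[i]) lcp shared
  1: (19,7) 1 'a'
  2: (7,3) 3 'aab'
  3: (3,1) 1 'a'
  4: (1,8) 3 'aba'
  5: (8,4) 2 'ab'
  6: (4,10) 3 'abb'
  7: (10,18) 0 ''
  8: (18,6) 2 'ba'
  9: (6,2) 4 'baab'
  10: (2,0) 2 'ba'
  11: (0,9) 3 'bab'
  12: (9,17) 1 'b'
  13: (17,5) 3 'bba'
  14: (5,16) 2 'bb'
  15: (16,15) 3 'bbb'
  16: (15,14) 4 'bbbb'
  17: (14,13) 5 'bbbbb'
  18: (13,12) 6 'bbbbbb'
  19: (12,11) 7 'bbbbbbb'

n(n+1)/2 = 20·21/2 = 210
Σ LCP = 0 + 1 + 3 + 1 + 3 + 2 + 3 + 0 + 2 + 4 + 2 + 3 + 1 + 3 + 2 + 3 + 4 + 5 + 6 + 7 = 55
distinct = 210 − 55 = 155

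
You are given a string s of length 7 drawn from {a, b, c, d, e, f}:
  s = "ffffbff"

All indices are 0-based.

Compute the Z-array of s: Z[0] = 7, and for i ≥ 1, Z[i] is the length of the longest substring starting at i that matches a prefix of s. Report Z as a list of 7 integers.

Z[0]=7
i=1: i≥r, start 0; Z[1]=3 grow→box=[1,4)
i=2: min(r-i=2, Z[1]=3)=2; Z[2]=2
i=3: min(r-i=1, Z[2]=2)=1; Z[3]=1
i=4: i≥r, start 0; Z[4]=0
i=5: i≥r, start 0; Z[5]=2 grow→box=[5,7)
i=6: min(r-i=1, Z[1]=3)=1; Z[6]=1

[7, 3, 2, 1, 0, 2, 1]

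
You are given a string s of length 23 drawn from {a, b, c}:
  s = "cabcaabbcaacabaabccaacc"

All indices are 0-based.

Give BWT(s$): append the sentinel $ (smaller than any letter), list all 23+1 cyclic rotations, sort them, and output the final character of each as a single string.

ccbcccacaaaaaabacbbca$ab

rank  rotation                  last
    0  $cabcaabbcaacabaabccaacc  c
    1  aabbcaacabaabccaacc$cabc  c
    2  aabccaacc$cabcaabbcaacab  b
    3  aacabaabccaacc$cabcaabbc  c
    4  aacc$cabcaabbcaacabaabcc  c
    5  abaabccaacc$cabcaabbcaac  c
    6  abbcaacabaabccaacc$cabca  a
    7  abcaabbcaacabaabccaacc$c  c
    8  abccaacc$cabcaabbcaacaba  a
    9  acabaabccaacc$cabcaabbca  a
   10  acc$cabcaabbcaacabaabcca  a
   11  baabccaacc$cabcaabbcaaca  a
   12  bbcaacabaabccaacc$cabcaa  a
   13  bcaabbcaacabaabccaacc$ca  a
   14  bcaacabaabccaacc$cabcaab  b
   15  bccaacc$cabcaabbcaacabaa  a
   16  c$cabcaabbcaacabaabccaac  c
   17  caabbcaacabaabccaacc$cab  b
   18  caacabaabccaacc$cabcaabb  b
   19  caacc$cabcaabbcaacabaabc  c
   20  cabaabccaacc$cabcaabbcaa  a
   21  cabcaabbcaacabaabccaacc$  $
   22  cc$cabcaabbcaacabaabccaa  a
   23  ccaacc$cabcaabbcaacabaab  b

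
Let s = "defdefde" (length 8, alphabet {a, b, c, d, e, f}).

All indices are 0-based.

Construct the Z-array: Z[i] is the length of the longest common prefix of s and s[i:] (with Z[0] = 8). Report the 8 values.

[8, 0, 0, 5, 0, 0, 2, 0]

Z[0]=8
i=1: outside box; Z[1]=0
i=2: outside box; Z[2]=0
i=3: outside box; Z[3]=5 extend→box=[3,8)
i=4: min(r-i=4, Z[1]=0)=0; Z[4]=0
i=5: min(r-i=3, Z[2]=0)=0; Z[5]=0
i=6: min(r-i=2, Z[3]=5)=2; Z[6]=2
i=7: min(r-i=1, Z[4]=0)=0; Z[7]=0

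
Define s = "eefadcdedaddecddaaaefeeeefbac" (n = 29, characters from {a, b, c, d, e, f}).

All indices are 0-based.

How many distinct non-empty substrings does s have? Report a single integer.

sorted suffixes:
  #0 SA[0]=16  'aaaefeeeefbac'
  #1 SA[1]=17  'aaefeeeefbac'
  #2 SA[2]=27  'ac'
  #3 SA[3]=3  'adcdedaddecddaaaefeeeefbac'
  #4 SA[4]=9  'addecddaaaefeeeefbac'
  #5 SA[5]=18  'aefeeeefbac'
  #6 SA[6]=26  'bac'
  #7 SA[7]=28  'c'
  #8 SA[8]=13  'cddaaaefeeeefbac'
  #9 SA[9]=5  'cdedaddecddaaaefeeeefbac'
  #10 SA[10]=15  'daaaefeeeefbac'
  #11 SA[11]=8  'daddecddaaaefeeeefbac'
  #12 SA[12]=4  'dcdedaddecddaaaefeeeefbac'
  #13 SA[13]=14  'ddaaaefeeeefbac'
  #14 SA[14]=10  'ddecddaaaefeeeefbac'
  #15 SA[15]=11  'decddaaaefeeeefbac'
  #16 SA[16]=6  'dedaddecddaaaefeeeefbac'
  #17 SA[17]=12  'ecddaaaefeeeefbac'
  #18 SA[18]=7  'edaddecddaaaefeeeefbac'
  #19 SA[19]=21  'eeeefbac'
  #20 SA[20]=22  'eeefbac'
  #21 SA[21]=0  'eefadcdedaddecddaaaefeeeefbac'
  #22 SA[22]=23  'eefbac'
  #23 SA[23]=1  'efadcdedaddecddaaaefeeeefbac'
  #24 SA[24]=24  'efbac'
  #25 SA[25]=19  'efeeeefbac'
  #26 SA[26]=2  'fadcdedaddecddaaaefeeeefbac'
  #27 SA[27]=25  'fbac'
  #28 SA[28]=20  'feeeefbac'

SA = [16, 17, 27, 3, 9, 18, 26, 28, 13, 5, 15, 8, 4, 14, 10, 11, 6, 12, 7, 21, 22, 0, 23, 1, 24, 19, 2, 25, 20]
[i] adj suffixes → lcp
  [1] 16/17 → 2 ('aa')
  [2] 17/27 → 1 ('a')
  [3] 27/3 → 1 ('a')
  [4] 3/9 → 2 ('ad')
  [5] 9/18 → 1 ('a')
  [6] 18/26 → 0 ('')
  [7] 26/28 → 0 ('')
  [8] 28/13 → 1 ('c')
  [9] 13/5 → 2 ('cd')
  [10] 5/15 → 0 ('')
  [11] 15/8 → 2 ('da')
  [12] 8/4 → 1 ('d')
  [13] 4/14 → 1 ('d')
  [14] 14/10 → 2 ('dd')
  [15] 10/11 → 1 ('d')
  [16] 11/6 → 2 ('de')
  [17] 6/12 → 0 ('')
  [18] 12/7 → 1 ('e')
  [19] 7/21 → 1 ('e')
  [20] 21/22 → 3 ('eee')
  [21] 22/0 → 2 ('ee')
  [22] 0/23 → 3 ('eef')
  [23] 23/1 → 1 ('e')
  [24] 1/24 → 2 ('ef')
  [25] 24/19 → 2 ('ef')
  [26] 19/2 → 0 ('')
  [27] 2/25 → 1 ('f')
  [28] 25/20 → 1 ('f')

n(n+1)/2 = 29·30/2 = 435
Σ LCP = 0 + 2 + 1 + 1 + 2 + 1 + 0 + 0 + 1 + 2 + 0 + 2 + 1 + 1 + 2 + 1 + 2 + 0 + 1 + 1 + 3 + 2 + 3 + 1 + 2 + 2 + 0 + 1 + 1 = 36
distinct = 435 − 36 = 399

399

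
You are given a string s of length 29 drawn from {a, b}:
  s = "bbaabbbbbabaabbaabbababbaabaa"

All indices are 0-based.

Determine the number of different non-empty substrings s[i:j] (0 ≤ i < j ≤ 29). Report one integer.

341

sorted suffixes:
  #0 SA[0]=28  'a'
  #1 SA[1]=27  'aa'
  #2 SA[2]=24  'aabaa'
  #3 SA[3]=11  'aabbaabbababbaabaa'
  #4 SA[4]=15  'aabbababbaabaa'
  #5 SA[5]=2  'aabbbbbabaabbaabbababbaabaa'
  #6 SA[6]=25  'abaa'
  #7 SA[7]=9  'abaabbaabbababbaabaa'
  #8 SA[8]=19  'ababbaabaa'
  #9 SA[9]=21  'abbaabaa'
  #10 SA[10]=12  'abbaabbababbaabaa'
  #11 SA[11]=16  'abbababbaabaa'
  #12 SA[12]=3  'abbbbbabaabbaabbababbaabaa'
  #13 SA[13]=26  'baa'
  #14 SA[14]=23  'baabaa'
  #15 SA[15]=10  'baabbaabbababbaabaa'
  #16 SA[16]=14  'baabbababbaabaa'
  #17 SA[17]=1  'baabbbbbabaabbaabbababbaabaa'
  #18 SA[18]=8  'babaabbaabbababbaabaa'
  #19 SA[19]=18  'bababbaabaa'
  #20 SA[20]=20  'babbaabaa'
  #21 SA[21]=22  'bbaabaa'
  #22 SA[22]=13  'bbaabbababbaabaa'
  #23 SA[23]=0  'bbaabbbbbabaabbaabbababbaabaa'
  #24 SA[24]=7  'bbabaabbaabbababbaabaa'
  #25 SA[25]=17  'bbababbaabaa'
  #26 SA[26]=6  'bbbabaabbaabbababbaabaa'
  #27 SA[27]=5  'bbbbabaabbaabbababbaabaa'
  #28 SA[28]=4  'bbbbbabaabbaabbababbaabaa'

SA = [28, 27, 24, 11, 15, 2, 25, 9, 19, 21, 12, 16, 3, 26, 23, 10, 14, 1, 8, 18, 20, 22, 13, 0, 7, 17, 6, 5, 4]
rank  pair      lcp
   1  s[28:],s[27:]  1  'a'
   2  s[27:],s[24:]  2  'aa'
   3  s[24:],s[11:]  3  'aab'
   4  s[11:],s[15:]  5  'aabba'
   5  s[15:],s[2:]  4  'aabb'
   6  s[2:],s[25:]  1  'a'
   7  s[25:],s[9:]  4  'abaa'
   8  s[9:],s[19:]  3  'aba'
   9  s[19:],s[21:]  2  'ab'
  10  s[21:],s[12:]  6  'abbaab'
  11  s[12:],s[16:]  4  'abba'
  12  s[16:],s[3:]  3  'abb'
  13  s[3:],s[26:]  0  ''
  14  s[26:],s[23:]  3  'baa'
  15  s[23:],s[10:]  4  'baab'
  16  s[10:],s[14:]  6  'baabba'
  17  s[14:],s[1:]  5  'baabb'
  18  s[1:],s[8:]  2  'ba'
  19  s[8:],s[18:]  4  'baba'
  20  s[18:],s[20:]  3  'bab'
  21  s[20:],s[22:]  1  'b'
  22  s[22:],s[13:]  5  'bbaab'
  23  s[13:],s[0:]  6  'bbaabb'
  24  s[0:],s[7:]  3  'bba'
  25  s[7:],s[17:]  5  'bbaba'
  26  s[17:],s[6:]  2  'bb'
  27  s[6:],s[5:]  3  'bbb'
  28  s[5:],s[4:]  4  'bbbb'

n(n+1)/2 = 29·30/2 = 435
Σ LCP = 0 + 1 + 2 + 3 + 5 + 4 + 1 + 4 + 3 + 2 + 6 + 4 + 3 + 0 + 3 + 4 + 6 + 5 + 2 + 4 + 3 + 1 + 5 + 6 + 3 + 5 + 2 + 3 + 4 = 94
distinct = 435 − 94 = 341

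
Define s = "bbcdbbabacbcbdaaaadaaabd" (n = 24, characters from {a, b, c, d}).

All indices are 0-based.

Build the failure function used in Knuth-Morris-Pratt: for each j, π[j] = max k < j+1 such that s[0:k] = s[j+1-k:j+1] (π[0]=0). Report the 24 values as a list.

π[0] = 0
j=1 s[j]='b': π[1]=1 (border 'b')
j=2 s[j]='c': k: 1→0; π[2]=0 (border '')
j=3 s[j]='d': π[3]=0 (border '')
j=4 s[j]='b': π[4]=1 (border 'b')
j=5 s[j]='b': π[5]=2 (border 'bb')
j=6 s[j]='a': k: 2→1→0; π[6]=0 (border '')
j=7 s[j]='b': π[7]=1 (border 'b')
j=8 s[j]='a': k: 1→0; π[8]=0 (border '')
j=9 s[j]='c': π[9]=0 (border '')
j=10 s[j]='b': π[10]=1 (border 'b')
j=11 s[j]='c': k: 1→0; π[11]=0 (border '')
j=12 s[j]='b': π[12]=1 (border 'b')
j=13 s[j]='d': k: 1→0; π[13]=0 (border '')
j=14 s[j]='a': π[14]=0 (border '')
j=15 s[j]='a': π[15]=0 (border '')
j=16 s[j]='a': π[16]=0 (border '')
j=17 s[j]='a': π[17]=0 (border '')
j=18 s[j]='d': π[18]=0 (border '')
j=19 s[j]='a': π[19]=0 (border '')
j=20 s[j]='a': π[20]=0 (border '')
j=21 s[j]='a': π[21]=0 (border '')
j=22 s[j]='b': π[22]=1 (border 'b')
j=23 s[j]='d': k: 1→0; π[23]=0 (border '')

[0, 1, 0, 0, 1, 2, 0, 1, 0, 0, 1, 0, 1, 0, 0, 0, 0, 0, 0, 0, 0, 0, 1, 0]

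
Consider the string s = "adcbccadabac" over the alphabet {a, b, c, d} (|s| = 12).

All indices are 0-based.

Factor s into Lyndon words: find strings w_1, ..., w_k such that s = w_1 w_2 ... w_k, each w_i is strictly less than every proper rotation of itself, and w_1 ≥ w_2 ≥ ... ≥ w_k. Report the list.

emit factor 1: 'adcbcc' (i=0, period=6)
emit factor 2: 'ad' (i=6, period=2)
emit factor 3: 'abac' (i=8, period=4)

["adcbcc", "ad", "abac"]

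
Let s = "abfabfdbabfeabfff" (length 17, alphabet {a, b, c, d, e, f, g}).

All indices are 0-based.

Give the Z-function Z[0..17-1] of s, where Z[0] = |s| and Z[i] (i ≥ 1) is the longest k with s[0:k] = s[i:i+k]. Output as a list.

[17, 0, 0, 3, 0, 0, 0, 0, 3, 0, 0, 0, 3, 0, 0, 0, 0]

Z[0]=17
i=1: outside box; Z[1]=0
i=2: outside box; Z[2]=0
i=3: outside box; Z[3]=3 grow→box=[3,6)
i=4: min(r-i=2, Z[1]=0)=0; Z[4]=0
i=5: min(r-i=1, Z[2]=0)=0; Z[5]=0
i=6: outside box; Z[6]=0
i=7: outside box; Z[7]=0
i=8: outside box; Z[8]=3 grow→box=[8,11)
i=9: min(r-i=2, Z[1]=0)=0; Z[9]=0
i=10: min(r-i=1, Z[2]=0)=0; Z[10]=0
i=11: outside box; Z[11]=0
i=12: outside box; Z[12]=3 grow→box=[12,15)
i=13: min(r-i=2, Z[1]=0)=0; Z[13]=0
i=14: min(r-i=1, Z[2]=0)=0; Z[14]=0
i=15: outside box; Z[15]=0
i=16: outside box; Z[16]=0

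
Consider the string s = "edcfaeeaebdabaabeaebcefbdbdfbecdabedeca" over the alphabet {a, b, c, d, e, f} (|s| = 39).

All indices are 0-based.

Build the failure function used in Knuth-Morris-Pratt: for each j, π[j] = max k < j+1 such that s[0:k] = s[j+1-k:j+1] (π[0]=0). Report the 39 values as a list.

[0, 0, 0, 0, 0, 1, 1, 0, 1, 0, 0, 0, 0, 0, 0, 0, 1, 0, 1, 0, 0, 1, 0, 0, 0, 0, 0, 0, 0, 1, 0, 0, 0, 0, 1, 2, 1, 0, 0]

π[0] = 0
j=1 s[j]='d': π[1]=0 (border '')
j=2 s[j]='c': π[2]=0 (border '')
j=3 s[j]='f': π[3]=0 (border '')
j=4 s[j]='a': π[4]=0 (border '')
j=5 s[j]='e': π[5]=1 (border 'e')
j=6 s[j]='e': k: 1→0; π[6]=1 (border 'e')
j=7 s[j]='a': k: 1→0; π[7]=0 (border '')
j=8 s[j]='e': π[8]=1 (border 'e')
j=9 s[j]='b': k: 1→0; π[9]=0 (border '')
j=10 s[j]='d': π[10]=0 (border '')
j=11 s[j]='a': π[11]=0 (border '')
j=12 s[j]='b': π[12]=0 (border '')
j=13 s[j]='a': π[13]=0 (border '')
j=14 s[j]='a': π[14]=0 (border '')
j=15 s[j]='b': π[15]=0 (border '')
j=16 s[j]='e': π[16]=1 (border 'e')
j=17 s[j]='a': k: 1→0; π[17]=0 (border '')
j=18 s[j]='e': π[18]=1 (border 'e')
j=19 s[j]='b': k: 1→0; π[19]=0 (border '')
j=20 s[j]='c': π[20]=0 (border '')
j=21 s[j]='e': π[21]=1 (border 'e')
j=22 s[j]='f': k: 1→0; π[22]=0 (border '')
j=23 s[j]='b': π[23]=0 (border '')
j=24 s[j]='d': π[24]=0 (border '')
j=25 s[j]='b': π[25]=0 (border '')
j=26 s[j]='d': π[26]=0 (border '')
j=27 s[j]='f': π[27]=0 (border '')
j=28 s[j]='b': π[28]=0 (border '')
j=29 s[j]='e': π[29]=1 (border 'e')
j=30 s[j]='c': k: 1→0; π[30]=0 (border '')
j=31 s[j]='d': π[31]=0 (border '')
j=32 s[j]='a': π[32]=0 (border '')
j=33 s[j]='b': π[33]=0 (border '')
j=34 s[j]='e': π[34]=1 (border 'e')
j=35 s[j]='d': π[35]=2 (border 'ed')
j=36 s[j]='e': k: 2→0; π[36]=1 (border 'e')
j=37 s[j]='c': k: 1→0; π[37]=0 (border '')
j=38 s[j]='a': π[38]=0 (border '')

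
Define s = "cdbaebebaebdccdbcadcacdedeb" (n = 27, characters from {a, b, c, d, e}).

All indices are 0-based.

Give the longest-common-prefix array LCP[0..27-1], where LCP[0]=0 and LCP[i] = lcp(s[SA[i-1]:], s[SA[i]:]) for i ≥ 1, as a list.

[0, 1, 1, 3, 0, 1, 4, 1, 1, 1, 0, 2, 1, 1, 3, 2, 0, 2, 1, 2, 1, 2, 0, 2, 2, 2, 1]

sorted suffixes:
  #0 SA[0]=20  'acdedeb'
  #1 SA[1]=17  'adcacdedeb'
  #2 SA[2]=8  'aebdccdbcadcacdedeb'
  #3 SA[3]=3  'aebebaebdccdbcadcacdedeb'
  #4 SA[4]=26  'b'
  #5 SA[5]=7  'baebdccdbcadcacdedeb'
  #6 SA[6]=2  'baebebaebdccdbcadcacdedeb'
  #7 SA[7]=15  'bcadcacdedeb'
  #8 SA[8]=10  'bdccdbcadcacdedeb'
  #9 SA[9]=5  'bebaebdccdbcadcacdedeb'
  #10 SA[10]=19  'cacdedeb'
  #11 SA[11]=16  'cadcacdedeb'
  #12 SA[12]=12  'ccdbcadcacdedeb'
  #13 SA[13]=0  'cdbaebebaebdccdbcadcacdedeb'
  #14 SA[14]=13  'cdbcadcacdedeb'
  #15 SA[15]=21  'cdedeb'
  #16 SA[16]=1  'dbaebebaebdccdbcadcacdedeb'
  #17 SA[17]=14  'dbcadcacdedeb'
  #18 SA[18]=18  'dcacdedeb'
  #19 SA[19]=11  'dccdbcadcacdedeb'
  #20 SA[20]=24  'deb'
  #21 SA[21]=22  'dedeb'
  #22 SA[22]=25  'eb'
  #23 SA[23]=6  'ebaebdccdbcadcacdedeb'
  #24 SA[24]=9  'ebdccdbcadcacdedeb'
  #25 SA[25]=4  'ebebaebdccdbcadcacdedeb'
  #26 SA[26]=23  'edeb'

SA = [20, 17, 8, 3, 26, 7, 2, 15, 10, 5, 19, 16, 12, 0, 13, 21, 1, 14, 18, 11, 24, 22, 25, 6, 9, 4, 23]
[i] adj suffixes → lcp
  [1] 20/17 → 1 ('a')
  [2] 17/8 → 1 ('a')
  [3] 8/3 → 3 ('aeb')
  [4] 3/26 → 0 ('')
  [5] 26/7 → 1 ('b')
  [6] 7/2 → 4 ('baeb')
  [7] 2/15 → 1 ('b')
  [8] 15/10 → 1 ('b')
  [9] 10/5 → 1 ('b')
  [10] 5/19 → 0 ('')
  [11] 19/16 → 2 ('ca')
  [12] 16/12 → 1 ('c')
  [13] 12/0 → 1 ('c')
  [14] 0/13 → 3 ('cdb')
  [15] 13/21 → 2 ('cd')
  [16] 21/1 → 0 ('')
  [17] 1/14 → 2 ('db')
  [18] 14/18 → 1 ('d')
  [19] 18/11 → 2 ('dc')
  [20] 11/24 → 1 ('d')
  [21] 24/22 → 2 ('de')
  [22] 22/25 → 0 ('')
  [23] 25/6 → 2 ('eb')
  [24] 6/9 → 2 ('eb')
  [25] 9/4 → 2 ('eb')
  [26] 4/23 → 1 ('e')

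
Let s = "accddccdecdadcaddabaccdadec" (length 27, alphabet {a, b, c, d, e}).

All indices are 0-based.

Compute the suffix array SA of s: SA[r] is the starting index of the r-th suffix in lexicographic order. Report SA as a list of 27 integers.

rank→(start, suffix):
  0 → (17, 'abaccdadec')
  1 → (19, 'accdadec')
  2 → (0, 'accddccdecdadcaddabaccdadec')
  3 → (11, 'adcaddabaccdadec')
  4 → (14, 'addabaccdadec')
  5 → (23, 'adec')
  6 → (18, 'baccdadec')
  7 → (26, 'c')
  8 → (13, 'caddabaccdadec')
  9 → (20, 'ccdadec')
  10 → (1, 'ccddccdecdadcaddabaccdadec')
  11 → (5, 'ccdecdadcaddabaccdadec')
  12 → (9, 'cdadcaddabaccdadec')
  13 → (21, 'cdadec')
  14 → (2, 'cddccdecdadcaddabaccdadec')
  15 → (6, 'cdecdadcaddabaccdadec')
  16 → (16, 'dabaccdadec')
  17 → (10, 'dadcaddabaccdadec')
  18 → (22, 'dadec')
  19 → (12, 'dcaddabaccdadec')
  20 → (4, 'dccdecdadcaddabaccdadec')
  21 → (15, 'ddabaccdadec')
  22 → (3, 'ddccdecdadcaddabaccdadec')
  23 → (24, 'dec')
  24 → (7, 'decdadcaddabaccdadec')
  25 → (25, 'ec')
  26 → (8, 'ecdadcaddabaccdadec')

[17, 19, 0, 11, 14, 23, 18, 26, 13, 20, 1, 5, 9, 21, 2, 6, 16, 10, 22, 12, 4, 15, 3, 24, 7, 25, 8]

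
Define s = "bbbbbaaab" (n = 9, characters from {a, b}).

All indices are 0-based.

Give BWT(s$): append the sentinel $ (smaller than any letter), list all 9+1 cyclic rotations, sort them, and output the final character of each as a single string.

bbaaabbbb$

rank  rotation    last
    0  $bbbbbaaab  b
    1  aaab$bbbbb  b
    2  aab$bbbbba  a
    3  ab$bbbbbaa  a
    4  b$bbbbbaaa  a
    5  baaab$bbbb  b
    6  bbaaab$bbb  b
    7  bbbaaab$bb  b
    8  bbbbaaab$b  b
    9  bbbbbaaab$  $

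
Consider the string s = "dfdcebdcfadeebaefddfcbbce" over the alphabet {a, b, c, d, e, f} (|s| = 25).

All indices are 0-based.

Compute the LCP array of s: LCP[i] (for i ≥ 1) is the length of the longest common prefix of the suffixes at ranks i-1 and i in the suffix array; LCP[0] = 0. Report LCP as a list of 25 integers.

[0, 1, 0, 1, 1, 1, 0, 1, 2, 1, 0, 2, 1, 1, 1, 2, 0, 1, 2, 1, 1, 0, 1, 1, 2]

rank→(start, suffix):
  0 → (9, 'adeebaefddfcbbce')
  1 → (14, 'aefddfcbbce')
  2 → (13, 'baefddfcbbce')
  3 → (21, 'bbce')
  4 → (22, 'bce')
  5 → (5, 'bdcfadeebaefddfcbbce')
  6 → (20, 'cbbce')
  7 → (23, 'ce')
  8 → (3, 'cebdcfadeebaefddfcbbce')
  9 → (7, 'cfadeebaefddfcbbce')
  10 → (2, 'dcebdcfadeebaefddfcbbce')
  11 → (6, 'dcfadeebaefddfcbbce')
  12 → (17, 'ddfcbbce')
  13 → (10, 'deebaefddfcbbce')
  14 → (18, 'dfcbbce')
  15 → (0, 'dfdcebdcfadeebaefddfcbbce')
  16 → (24, 'e')
  17 → (12, 'ebaefddfcbbce')
  18 → (4, 'ebdcfadeebaefddfcbbce')
  19 → (11, 'eebaefddfcbbce')
  20 → (15, 'efddfcbbce')
  21 → (8, 'fadeebaefddfcbbce')
  22 → (19, 'fcbbce')
  23 → (1, 'fdcebdcfadeebaefddfcbbce')
  24 → (16, 'fddfcbbce')

SA = [9, 14, 13, 21, 22, 5, 20, 23, 3, 7, 2, 6, 17, 10, 18, 0, 24, 12, 4, 11, 15, 8, 19, 1, 16]
rank  pair      lcp
   1  s[9:],s[14:]  1  'a'
   2  s[14:],s[13:]  0  ''
   3  s[13:],s[21:]  1  'b'
   4  s[21:],s[22:]  1  'b'
   5  s[22:],s[5:]  1  'b'
   6  s[5:],s[20:]  0  ''
   7  s[20:],s[23:]  1  'c'
   8  s[23:],s[3:]  2  'ce'
   9  s[3:],s[7:]  1  'c'
  10  s[7:],s[2:]  0  ''
  11  s[2:],s[6:]  2  'dc'
  12  s[6:],s[17:]  1  'd'
  13  s[17:],s[10:]  1  'd'
  14  s[10:],s[18:]  1  'd'
  15  s[18:],s[0:]  2  'df'
  16  s[0:],s[24:]  0  ''
  17  s[24:],s[12:]  1  'e'
  18  s[12:],s[4:]  2  'eb'
  19  s[4:],s[11:]  1  'e'
  20  s[11:],s[15:]  1  'e'
  21  s[15:],s[8:]  0  ''
  22  s[8:],s[19:]  1  'f'
  23  s[19:],s[1:]  1  'f'
  24  s[1:],s[16:]  2  'fd'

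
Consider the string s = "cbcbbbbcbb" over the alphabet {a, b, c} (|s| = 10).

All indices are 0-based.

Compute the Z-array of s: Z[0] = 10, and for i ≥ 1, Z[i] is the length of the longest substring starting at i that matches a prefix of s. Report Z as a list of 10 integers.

Z[0]=10
i=1: fresh scan; Z[1]=0
i=2: fresh scan; Z[2]=2 grow→box=[2,4)
i=3: min(r-i=1, Z[1]=0)=0; Z[3]=0
i=4: fresh scan; Z[4]=0
i=5: fresh scan; Z[5]=0
i=6: fresh scan; Z[6]=0
i=7: fresh scan; Z[7]=2 grow→box=[7,9)
i=8: min(r-i=1, Z[1]=0)=0; Z[8]=0
i=9: fresh scan; Z[9]=0

[10, 0, 2, 0, 0, 0, 0, 2, 0, 0]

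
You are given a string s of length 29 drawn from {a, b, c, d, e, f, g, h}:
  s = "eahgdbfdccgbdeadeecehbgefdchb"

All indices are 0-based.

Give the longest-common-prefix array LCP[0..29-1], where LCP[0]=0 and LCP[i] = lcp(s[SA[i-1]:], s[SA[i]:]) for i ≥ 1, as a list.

rank→(start, suffix):
  0 → (14, 'adeecehbgefdchb')
  1 → (1, 'ahgdbfdccgbdeadeecehbgefdchb')
  2 → (28, 'b')
  3 → (11, 'bdeadeecehbgefdchb')
  4 → (5, 'bfdccgbdeadeecehbgefdchb')
  5 → (21, 'bgefdchb')
  6 → (8, 'ccgbdeadeecehbgefdchb')
  7 → (18, 'cehbgefdchb')
  8 → (9, 'cgbdeadeecehbgefdchb')
  9 → (26, 'chb')
  10 → (4, 'dbfdccgbdeadeecehbgefdchb')
  11 → (7, 'dccgbdeadeecehbgefdchb')
  12 → (25, 'dchb')
  13 → (12, 'deadeecehbgefdchb')
  14 → (15, 'deecehbgefdchb')
  15 → (13, 'eadeecehbgefdchb')
  16 → (0, 'eahgdbfdccgbdeadeecehbgefdchb')
  17 → (17, 'ecehbgefdchb')
  18 → (16, 'eecehbgefdchb')
  19 → (23, 'efdchb')
  20 → (19, 'ehbgefdchb')
  21 → (6, 'fdccgbdeadeecehbgefdchb')
  22 → (24, 'fdchb')
  23 → (10, 'gbdeadeecehbgefdchb')
  24 → (3, 'gdbfdccgbdeadeecehbgefdchb')
  25 → (22, 'gefdchb')
  26 → (27, 'hb')
  27 → (20, 'hbgefdchb')
  28 → (2, 'hgdbfdccgbdeadeecehbgefdchb')

SA = [14, 1, 28, 11, 5, 21, 8, 18, 9, 26, 4, 7, 25, 12, 15, 13, 0, 17, 16, 23, 19, 6, 24, 10, 3, 22, 27, 20, 2]
i: (SA[i-1],SA[i]) lcp shared
  1: (14,1) 1 'a'
  2: (1,28) 0 ''
  3: (28,11) 1 'b'
  4: (11,5) 1 'b'
  5: (5,21) 1 'b'
  6: (21,8) 0 ''
  7: (8,18) 1 'c'
  8: (18,9) 1 'c'
  9: (9,26) 1 'c'
  10: (26,4) 0 ''
  11: (4,7) 1 'd'
  12: (7,25) 2 'dc'
  13: (25,12) 1 'd'
  14: (12,15) 2 'de'
  15: (15,13) 0 ''
  16: (13,0) 2 'ea'
  17: (0,17) 1 'e'
  18: (17,16) 1 'e'
  19: (16,23) 1 'e'
  20: (23,19) 1 'e'
  21: (19,6) 0 ''
  22: (6,24) 3 'fdc'
  23: (24,10) 0 ''
  24: (10,3) 1 'g'
  25: (3,22) 1 'g'
  26: (22,27) 0 ''
  27: (27,20) 2 'hb'
  28: (20,2) 1 'h'

[0, 1, 0, 1, 1, 1, 0, 1, 1, 1, 0, 1, 2, 1, 2, 0, 2, 1, 1, 1, 1, 0, 3, 0, 1, 1, 0, 2, 1]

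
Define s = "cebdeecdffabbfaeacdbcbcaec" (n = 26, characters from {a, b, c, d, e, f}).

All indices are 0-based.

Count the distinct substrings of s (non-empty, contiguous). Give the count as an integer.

326

rank→(start, suffix):
  0 → (10, 'abbfaeacdbcbcaec')
  1 → (16, 'acdbcbcaec')
  2 → (14, 'aeacdbcbcaec')
  3 → (23, 'aec')
  4 → (11, 'bbfaeacdbcbcaec')
  5 → (21, 'bcaec')
  6 → (19, 'bcbcaec')
  7 → (2, 'bdeecdffabbfaeacdbcbcaec')
  8 → (12, 'bfaeacdbcbcaec')
  9 → (25, 'c')
  10 → (22, 'caec')
  11 → (20, 'cbcaec')
  12 → (17, 'cdbcbcaec')
  13 → (6, 'cdffabbfaeacdbcbcaec')
  14 → (0, 'cebdeecdffabbfaeacdbcbcaec')
  15 → (18, 'dbcbcaec')
  16 → (3, 'deecdffabbfaeacdbcbcaec')
  17 → (7, 'dffabbfaeacdbcbcaec')
  18 → (15, 'eacdbcbcaec')
  19 → (1, 'ebdeecdffabbfaeacdbcbcaec')
  20 → (24, 'ec')
  21 → (5, 'ecdffabbfaeacdbcbcaec')
  22 → (4, 'eecdffabbfaeacdbcbcaec')
  23 → (9, 'fabbfaeacdbcbcaec')
  24 → (13, 'faeacdbcbcaec')
  25 → (8, 'ffabbfaeacdbcbcaec')

SA = [10, 16, 14, 23, 11, 21, 19, 2, 12, 25, 22, 20, 17, 6, 0, 18, 3, 7, 15, 1, 24, 5, 4, 9, 13, 8]
[i] adj suffixes → lcp
  [1] 10/16 → 1 ('a')
  [2] 16/14 → 1 ('a')
  [3] 14/23 → 2 ('ae')
  [4] 23/11 → 0 ('')
  [5] 11/21 → 1 ('b')
  [6] 21/19 → 2 ('bc')
  [7] 19/2 → 1 ('b')
  [8] 2/12 → 1 ('b')
  [9] 12/25 → 0 ('')
  [10] 25/22 → 1 ('c')
  [11] 22/20 → 1 ('c')
  [12] 20/17 → 1 ('c')
  [13] 17/6 → 2 ('cd')
  [14] 6/0 → 1 ('c')
  [15] 0/18 → 0 ('')
  [16] 18/3 → 1 ('d')
  [17] 3/7 → 1 ('d')
  [18] 7/15 → 0 ('')
  [19] 15/1 → 1 ('e')
  [20] 1/24 → 1 ('e')
  [21] 24/5 → 2 ('ec')
  [22] 5/4 → 1 ('e')
  [23] 4/9 → 0 ('')
  [24] 9/13 → 2 ('fa')
  [25] 13/8 → 1 ('f')

n(n+1)/2 = 26·27/2 = 351
Σ LCP = 0 + 1 + 1 + 2 + 0 + 1 + 2 + 1 + 1 + 0 + 1 + 1 + 1 + 2 + 1 + 0 + 1 + 1 + 0 + 1 + 1 + 2 + 1 + 0 + 2 + 1 = 25
distinct = 351 − 25 = 326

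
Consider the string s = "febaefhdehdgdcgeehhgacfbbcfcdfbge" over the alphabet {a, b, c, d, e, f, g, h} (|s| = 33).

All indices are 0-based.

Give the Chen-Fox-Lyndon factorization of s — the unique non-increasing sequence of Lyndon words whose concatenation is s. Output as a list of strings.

["f", "e", "b", "aefhdehdgdcgeehhg", "acfbbcfcdfbge"]

emit factor 1: 'f' (i=0, period=1)
emit factor 2: 'e' (i=1, period=1)
emit factor 3: 'b' (i=2, period=1)
emit factor 4: 'aefhdehdgdcgeehhg' (i=3, period=17)
emit factor 5: 'acfbbcfcdfbge' (i=20, period=13)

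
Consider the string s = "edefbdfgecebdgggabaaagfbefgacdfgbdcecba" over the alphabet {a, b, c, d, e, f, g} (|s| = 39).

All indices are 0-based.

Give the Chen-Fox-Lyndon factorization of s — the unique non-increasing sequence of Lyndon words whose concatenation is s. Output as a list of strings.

["e", "def", "bdfgecebdggg", "ab", "aaagfbefgacdfgbdcecb", "a"]

emit factor 1: 'e' (i=0, period=1)
emit factor 2: 'def' (i=1, period=3)
emit factor 3: 'bdfgecebdggg' (i=4, period=12)
emit factor 4: 'ab' (i=16, period=2)
emit factor 5: 'aaagfbefgacdfgbdcecb' (i=18, period=20)
emit factor 6: 'a' (i=38, period=1)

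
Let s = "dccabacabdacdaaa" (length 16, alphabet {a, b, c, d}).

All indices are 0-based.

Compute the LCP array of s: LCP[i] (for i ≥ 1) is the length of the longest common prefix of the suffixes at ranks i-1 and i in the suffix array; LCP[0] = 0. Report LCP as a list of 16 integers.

sorted suffixes:
  #0 SA[0]=15  'a'
  #1 SA[1]=14  'aa'
  #2 SA[2]=13  'aaa'
  #3 SA[3]=3  'abacabdacdaaa'
  #4 SA[4]=7  'abdacdaaa'
  #5 SA[5]=5  'acabdacdaaa'
  #6 SA[6]=10  'acdaaa'
  #7 SA[7]=4  'bacabdacdaaa'
  #8 SA[8]=8  'bdacdaaa'
  #9 SA[9]=2  'cabacabdacdaaa'
  #10 SA[10]=6  'cabdacdaaa'
  #11 SA[11]=1  'ccabacabdacdaaa'
  #12 SA[12]=11  'cdaaa'
  #13 SA[13]=12  'daaa'
  #14 SA[14]=9  'dacdaaa'
  #15 SA[15]=0  'dccabacabdacdaaa'

SA = [15, 14, 13, 3, 7, 5, 10, 4, 8, 2, 6, 1, 11, 12, 9, 0]
rank  pair      lcp
   1  s[15:],s[14:]  1  'a'
   2  s[14:],s[13:]  2  'aa'
   3  s[13:],s[3:]  1  'a'
   4  s[3:],s[7:]  2  'ab'
   5  s[7:],s[5:]  1  'a'
   6  s[5:],s[10:]  2  'ac'
   7  s[10:],s[4:]  0  ''
   8  s[4:],s[8:]  1  'b'
   9  s[8:],s[2:]  0  ''
  10  s[2:],s[6:]  3  'cab'
  11  s[6:],s[1:]  1  'c'
  12  s[1:],s[11:]  1  'c'
  13  s[11:],s[12:]  0  ''
  14  s[12:],s[9:]  2  'da'
  15  s[9:],s[0:]  1  'd'

[0, 1, 2, 1, 2, 1, 2, 0, 1, 0, 3, 1, 1, 0, 2, 1]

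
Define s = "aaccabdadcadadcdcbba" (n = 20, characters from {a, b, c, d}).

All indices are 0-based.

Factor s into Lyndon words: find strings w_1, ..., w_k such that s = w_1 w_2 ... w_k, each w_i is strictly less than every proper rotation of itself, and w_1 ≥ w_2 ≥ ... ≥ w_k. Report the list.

emit factor 1: 'aaccabdadcadadcdcbb' (i=0, period=19)
emit factor 2: 'a' (i=19, period=1)

["aaccabdadcadadcdcbb", "a"]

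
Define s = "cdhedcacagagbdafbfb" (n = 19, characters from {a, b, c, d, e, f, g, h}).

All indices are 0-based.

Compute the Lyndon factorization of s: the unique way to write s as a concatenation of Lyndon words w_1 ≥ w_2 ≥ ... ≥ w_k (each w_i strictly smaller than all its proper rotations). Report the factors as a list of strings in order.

emit factor 1: 'cdhed' (i=0, period=5)
emit factor 2: 'c' (i=5, period=1)
emit factor 3: 'acagagbdafbfb' (i=6, period=13)

["cdhed", "c", "acagagbdafbfb"]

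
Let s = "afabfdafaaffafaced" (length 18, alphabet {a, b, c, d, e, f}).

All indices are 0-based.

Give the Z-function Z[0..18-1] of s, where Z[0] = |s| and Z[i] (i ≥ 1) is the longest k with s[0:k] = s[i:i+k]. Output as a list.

[18, 0, 1, 0, 0, 0, 3, 0, 1, 2, 0, 0, 3, 0, 1, 0, 0, 0]

Z[0]=18
i=1: outside box; Z[1]=0
i=2: outside box; Z[2]=1 grow→box=[2,3)
i=3: outside box; Z[3]=0
i=4: outside box; Z[4]=0
i=5: outside box; Z[5]=0
i=6: outside box; Z[6]=3 grow→box=[6,9)
i=7: min(r-i=2, Z[1]=0)=0; Z[7]=0
i=8: min(r-i=1, Z[2]=1)=1; Z[8]=1
i=9: outside box; Z[9]=2 grow→box=[9,11)
i=10: min(r-i=1, Z[1]=0)=0; Z[10]=0
i=11: outside box; Z[11]=0
i=12: outside box; Z[12]=3 grow→box=[12,15)
i=13: min(r-i=2, Z[1]=0)=0; Z[13]=0
i=14: min(r-i=1, Z[2]=1)=1; Z[14]=1
i=15: outside box; Z[15]=0
i=16: outside box; Z[16]=0
i=17: outside box; Z[17]=0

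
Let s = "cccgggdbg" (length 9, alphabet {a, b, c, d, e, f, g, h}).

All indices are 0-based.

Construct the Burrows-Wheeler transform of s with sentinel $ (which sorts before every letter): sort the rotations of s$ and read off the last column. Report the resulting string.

gd$ccgbggc

rank  rotation    last
    0  $cccgggdbg  g
    1  bg$cccgggd  d
    2  cccgggdbg$  $
    3  ccgggdbg$c  c
    4  cgggdbg$cc  c
    5  dbg$cccggg  g
    6  g$cccgggdb  b
    7  gdbg$cccgg  g
    8  ggdbg$cccg  g
    9  gggdbg$ccc  c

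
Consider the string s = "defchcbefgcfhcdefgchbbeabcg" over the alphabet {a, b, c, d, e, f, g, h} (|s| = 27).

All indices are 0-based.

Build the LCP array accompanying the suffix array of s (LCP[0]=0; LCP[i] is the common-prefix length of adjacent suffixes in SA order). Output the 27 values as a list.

[0, 0, 1, 1, 2, 0, 1, 1, 1, 1, 2, 0, 3, 0, 1, 2, 4, 0, 1, 3, 1, 0, 1, 2, 0, 1, 2]

rank | idx | suffix
   0 |  23 | abcg
   1 |  20 | bbeabcg
   2 |  24 | bcg
   3 |  21 | beabcg
   4 |   6 | befgcfhcdefgchbbeabcg
   5 |   5 | cbefgcfhcdefgchbbeabcg
   6 |  13 | cdefgchbbeabcg
   7 |  10 | cfhcdefgchbbeabcg
   8 |  25 | cg
   9 |  18 | chbbeabcg
  10 |   3 | chcbefgcfhcdefgchbbeabcg
  11 |   0 | defchcbefgcfhcdefgchbbeabcg
  12 |  14 | defgchbbeabcg
  13 |  22 | eabcg
  14 |   1 | efchcbefgcfhcdefgchbbeabcg
  15 |   7 | efgcfhcdefgchbbeabcg
  16 |  15 | efgchbbeabcg
  17 |   2 | fchcbefgcfhcdefgchbbeabcg
  18 |   8 | fgcfhcdefgchbbeabcg
  19 |  16 | fgchbbeabcg
  20 |  11 | fhcdefgchbbeabcg
  21 |  26 | g
  22 |   9 | gcfhcdefgchbbeabcg
  23 |  17 | gchbbeabcg
  24 |  19 | hbbeabcg
  25 |   4 | hcbefgcfhcdefgchbbeabcg
  26 |  12 | hcdefgchbbeabcg

SA = [23, 20, 24, 21, 6, 5, 13, 10, 25, 18, 3, 0, 14, 22, 1, 7, 15, 2, 8, 16, 11, 26, 9, 17, 19, 4, 12]
i: (SA[i-1],SA[i]) lcp shared
  1: (23,20) 0 ''
  2: (20,24) 1 'b'
  3: (24,21) 1 'b'
  4: (21,6) 2 'be'
  5: (6,5) 0 ''
  6: (5,13) 1 'c'
  7: (13,10) 1 'c'
  8: (10,25) 1 'c'
  9: (25,18) 1 'c'
  10: (18,3) 2 'ch'
  11: (3,0) 0 ''
  12: (0,14) 3 'def'
  13: (14,22) 0 ''
  14: (22,1) 1 'e'
  15: (1,7) 2 'ef'
  16: (7,15) 4 'efgc'
  17: (15,2) 0 ''
  18: (2,8) 1 'f'
  19: (8,16) 3 'fgc'
  20: (16,11) 1 'f'
  21: (11,26) 0 ''
  22: (26,9) 1 'g'
  23: (9,17) 2 'gc'
  24: (17,19) 0 ''
  25: (19,4) 1 'h'
  26: (4,12) 2 'hc'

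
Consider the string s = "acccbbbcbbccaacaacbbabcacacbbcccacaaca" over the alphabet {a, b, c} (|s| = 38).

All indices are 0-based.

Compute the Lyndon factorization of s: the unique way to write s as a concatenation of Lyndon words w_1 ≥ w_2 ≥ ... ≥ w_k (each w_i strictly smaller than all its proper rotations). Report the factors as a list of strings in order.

emit factor 1: 'acccbbbcbbcc' (i=0, period=12)
emit factor 2: 'aacaacbbabcacacbbcccac' (i=12, period=22)
emit factor 3: 'aac' (i=34, period=3)
emit factor 4: 'a' (i=37, period=1)

["acccbbbcbbcc", "aacaacbbabcacacbbcccac", "aac", "a"]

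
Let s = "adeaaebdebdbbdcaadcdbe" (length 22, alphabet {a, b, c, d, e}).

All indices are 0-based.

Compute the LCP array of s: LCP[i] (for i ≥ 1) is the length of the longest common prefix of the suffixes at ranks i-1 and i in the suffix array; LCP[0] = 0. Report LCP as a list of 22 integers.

sorted suffixes:
  #0 SA[0]=15  'aadcdbe'
  #1 SA[1]=3  'aaebdebdbbdcaadcdbe'
  #2 SA[2]=16  'adcdbe'
  #3 SA[3]=0  'adeaaebdebdbbdcaadcdbe'
  #4 SA[4]=4  'aebdebdbbdcaadcdbe'
  #5 SA[5]=11  'bbdcaadcdbe'
  #6 SA[6]=9  'bdbbdcaadcdbe'
  #7 SA[7]=12  'bdcaadcdbe'
  #8 SA[8]=6  'bdebdbbdcaadcdbe'
  #9 SA[9]=20  'be'
  #10 SA[10]=14  'caadcdbe'
  #11 SA[11]=18  'cdbe'
  #12 SA[12]=10  'dbbdcaadcdbe'
  #13 SA[13]=19  'dbe'
  #14 SA[14]=13  'dcaadcdbe'
  #15 SA[15]=17  'dcdbe'
  #16 SA[16]=1  'deaaebdebdbbdcaadcdbe'
  #17 SA[17]=7  'debdbbdcaadcdbe'
  #18 SA[18]=21  'e'
  #19 SA[19]=2  'eaaebdebdbbdcaadcdbe'
  #20 SA[20]=8  'ebdbbdcaadcdbe'
  #21 SA[21]=5  'ebdebdbbdcaadcdbe'

SA = [15, 3, 16, 0, 4, 11, 9, 12, 6, 20, 14, 18, 10, 19, 13, 17, 1, 7, 21, 2, 8, 5]
i: (SA[i-1],SA[i]) lcp shared
  1: (15,3) 2 'aa'
  2: (3,16) 1 'a'
  3: (16,0) 2 'ad'
  4: (0,4) 1 'a'
  5: (4,11) 0 ''
  6: (11,9) 1 'b'
  7: (9,12) 2 'bd'
  8: (12,6) 2 'bd'
  9: (6,20) 1 'b'
  10: (20,14) 0 ''
  11: (14,18) 1 'c'
  12: (18,10) 0 ''
  13: (10,19) 2 'db'
  14: (19,13) 1 'd'
  15: (13,17) 2 'dc'
  16: (17,1) 1 'd'
  17: (1,7) 2 'de'
  18: (7,21) 0 ''
  19: (21,2) 1 'e'
  20: (2,8) 1 'e'
  21: (8,5) 3 'ebd'

[0, 2, 1, 2, 1, 0, 1, 2, 2, 1, 0, 1, 0, 2, 1, 2, 1, 2, 0, 1, 1, 3]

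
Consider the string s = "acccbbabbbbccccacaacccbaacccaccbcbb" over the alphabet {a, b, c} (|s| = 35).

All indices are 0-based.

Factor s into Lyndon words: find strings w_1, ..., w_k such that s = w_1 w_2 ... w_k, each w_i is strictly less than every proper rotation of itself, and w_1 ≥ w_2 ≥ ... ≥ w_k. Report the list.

["acccbb", "abbbbccccac", "aacccb", "aacccaccbcbb"]

emit factor 1: 'acccbb' (i=0, period=6)
emit factor 2: 'abbbbccccac' (i=6, period=11)
emit factor 3: 'aacccb' (i=17, period=6)
emit factor 4: 'aacccaccbcbb' (i=23, period=12)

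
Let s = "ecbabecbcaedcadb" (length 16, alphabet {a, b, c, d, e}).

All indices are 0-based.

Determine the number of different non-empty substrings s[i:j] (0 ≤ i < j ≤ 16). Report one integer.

rank | idx | suffix
   0 |   3 | abecbcaedcadb
   1 |  13 | adb
   2 |   9 | aedcadb
   3 |  15 | b
   4 |   2 | babecbcaedcadb
   5 |   7 | bcaedcadb
   6 |   4 | becbcaedcadb
   7 |  12 | cadb
   8 |   8 | caedcadb
   9 |   1 | cbabecbcaedcadb
  10 |   6 | cbcaedcadb
  11 |  14 | db
  12 |  11 | dcadb
  13 |   0 | ecbabecbcaedcadb
  14 |   5 | ecbcaedcadb
  15 |  10 | edcadb

SA = [3, 13, 9, 15, 2, 7, 4, 12, 8, 1, 6, 14, 11, 0, 5, 10]
i: (SA[i-1],SA[i]) lcp shared
  1: (3,13) 1 'a'
  2: (13,9) 1 'a'
  3: (9,15) 0 ''
  4: (15,2) 1 'b'
  5: (2,7) 1 'b'
  6: (7,4) 1 'b'
  7: (4,12) 0 ''
  8: (12,8) 2 'ca'
  9: (8,1) 1 'c'
  10: (1,6) 2 'cb'
  11: (6,14) 0 ''
  12: (14,11) 1 'd'
  13: (11,0) 0 ''
  14: (0,5) 3 'ecb'
  15: (5,10) 1 'e'

n(n+1)/2 = 16·17/2 = 136
Σ LCP = 0 + 1 + 1 + 0 + 1 + 1 + 1 + 0 + 2 + 1 + 2 + 0 + 1 + 0 + 3 + 1 = 15
distinct = 136 − 15 = 121

121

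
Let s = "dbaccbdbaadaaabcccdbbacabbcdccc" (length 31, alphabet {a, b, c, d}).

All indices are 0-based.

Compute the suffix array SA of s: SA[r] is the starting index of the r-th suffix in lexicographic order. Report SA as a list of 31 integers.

sorted suffixes:
  #0 SA[0]=11  'aaabcccdbbacabbcdccc'
  #1 SA[1]=12  'aabcccdbbacabbcdccc'
  #2 SA[2]=8  'aadaaabcccdbbacabbcdccc'
  #3 SA[3]=23  'abbcdccc'
  #4 SA[4]=13  'abcccdbbacabbcdccc'
  #5 SA[5]=21  'acabbcdccc'
  #6 SA[6]=2  'accbdbaadaaabcccdbbacabbcdccc'
  #7 SA[7]=9  'adaaabcccdbbacabbcdccc'
  #8 SA[8]=7  'baadaaabcccdbbacabbcdccc'
  #9 SA[9]=20  'bacabbcdccc'
  #10 SA[10]=1  'baccbdbaadaaabcccdbbacabbcdccc'
  #11 SA[11]=19  'bbacabbcdccc'
  #12 SA[12]=24  'bbcdccc'
  #13 SA[13]=14  'bcccdbbacabbcdccc'
  #14 SA[14]=25  'bcdccc'
  #15 SA[15]=5  'bdbaadaaabcccdbbacabbcdccc'
  #16 SA[16]=30  'c'
  #17 SA[17]=22  'cabbcdccc'
  #18 SA[18]=4  'cbdbaadaaabcccdbbacabbcdccc'
  #19 SA[19]=29  'cc'
  #20 SA[20]=3  'ccbdbaadaaabcccdbbacabbcdccc'
  #21 SA[21]=28  'ccc'
  #22 SA[22]=15  'cccdbbacabbcdccc'
  #23 SA[23]=16  'ccdbbacabbcdccc'
  #24 SA[24]=17  'cdbbacabbcdccc'
  #25 SA[25]=26  'cdccc'
  #26 SA[26]=10  'daaabcccdbbacabbcdccc'
  #27 SA[27]=6  'dbaadaaabcccdbbacabbcdccc'
  #28 SA[28]=0  'dbaccbdbaadaaabcccdbbacabbcdccc'
  #29 SA[29]=18  'dbbacabbcdccc'
  #30 SA[30]=27  'dccc'

[11, 12, 8, 23, 13, 21, 2, 9, 7, 20, 1, 19, 24, 14, 25, 5, 30, 22, 4, 29, 3, 28, 15, 16, 17, 26, 10, 6, 0, 18, 27]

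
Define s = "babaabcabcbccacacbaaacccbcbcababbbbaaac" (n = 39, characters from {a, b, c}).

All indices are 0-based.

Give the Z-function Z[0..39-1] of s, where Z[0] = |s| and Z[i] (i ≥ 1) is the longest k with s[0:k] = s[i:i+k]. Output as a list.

Z[0]=39
i=1: outside box; Z[1]=0
i=2: outside box; Z[2]=2 extend→box=[2,4)
i=3: min(r-i=1, Z[1]=0)=0; Z[3]=0
i=4: outside box; Z[4]=0
i=5: outside box; Z[5]=1 extend→box=[5,6)
i=6: outside box; Z[6]=0
i=7: outside box; Z[7]=0
i=8: outside box; Z[8]=1 extend→box=[8,9)
i=9: outside box; Z[9]=0
i=10: outside box; Z[10]=1 extend→box=[10,11)
i=11: outside box; Z[11]=0
i=12: outside box; Z[12]=0
i=13: outside box; Z[13]=0
i=14: outside box; Z[14]=0
i=15: outside box; Z[15]=0
i=16: outside box; Z[16]=0
i=17: outside box; Z[17]=2 extend→box=[17,19)
i=18: min(r-i=1, Z[1]=0)=0; Z[18]=0
i=19: outside box; Z[19]=0
i=20: outside box; Z[20]=0
i=21: outside box; Z[21]=0
i=22: outside box; Z[22]=0
i=23: outside box; Z[23]=0
i=24: outside box; Z[24]=1 extend→box=[24,25)
i=25: outside box; Z[25]=0
i=26: outside box; Z[26]=1 extend→box=[26,27)
i=27: outside box; Z[27]=0
i=28: outside box; Z[28]=0
i=29: outside box; Z[29]=3 extend→box=[29,32)
i=30: min(r-i=2, Z[1]=0)=0; Z[30]=0
i=31: min(r-i=1, Z[2]=2)=1; Z[31]=1
i=32: outside box; Z[32]=1 extend→box=[32,33)
i=33: outside box; Z[33]=1 extend→box=[33,34)
i=34: outside box; Z[34]=2 extend→box=[34,36)
i=35: min(r-i=1, Z[1]=0)=0; Z[35]=0
i=36: outside box; Z[36]=0
i=37: outside box; Z[37]=0
i=38: outside box; Z[38]=0

[39, 0, 2, 0, 0, 1, 0, 0, 1, 0, 1, 0, 0, 0, 0, 0, 0, 2, 0, 0, 0, 0, 0, 0, 1, 0, 1, 0, 0, 3, 0, 1, 1, 1, 2, 0, 0, 0, 0]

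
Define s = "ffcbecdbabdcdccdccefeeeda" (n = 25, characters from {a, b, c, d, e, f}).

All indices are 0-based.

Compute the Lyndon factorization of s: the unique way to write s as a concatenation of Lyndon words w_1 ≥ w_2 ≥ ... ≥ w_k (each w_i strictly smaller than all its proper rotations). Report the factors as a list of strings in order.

emit factor 1: 'f' (i=0, period=1)
emit factor 2: 'f' (i=1, period=1)
emit factor 3: 'c' (i=2, period=1)
emit factor 4: 'becd' (i=3, period=4)
emit factor 5: 'b' (i=7, period=1)
emit factor 6: 'abdcdccdccefeeed' (i=8, period=16)
emit factor 7: 'a' (i=24, period=1)

["f", "f", "c", "becd", "b", "abdcdccdccefeeed", "a"]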